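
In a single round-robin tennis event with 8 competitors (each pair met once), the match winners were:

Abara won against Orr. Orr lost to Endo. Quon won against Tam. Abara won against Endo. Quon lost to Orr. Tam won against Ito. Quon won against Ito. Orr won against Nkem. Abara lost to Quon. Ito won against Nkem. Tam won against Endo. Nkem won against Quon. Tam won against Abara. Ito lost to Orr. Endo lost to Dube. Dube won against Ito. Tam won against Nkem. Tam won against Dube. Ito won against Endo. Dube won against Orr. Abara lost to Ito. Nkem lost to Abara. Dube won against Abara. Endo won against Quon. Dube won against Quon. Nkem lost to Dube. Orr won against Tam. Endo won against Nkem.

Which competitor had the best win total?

Win totals: Quon 3, Tam 5, Ito 3, Abara 3, Dube 6, Nkem 1, Orr 4, Endo 3.
Dube leads with 6 wins (next highest: 5).

Dube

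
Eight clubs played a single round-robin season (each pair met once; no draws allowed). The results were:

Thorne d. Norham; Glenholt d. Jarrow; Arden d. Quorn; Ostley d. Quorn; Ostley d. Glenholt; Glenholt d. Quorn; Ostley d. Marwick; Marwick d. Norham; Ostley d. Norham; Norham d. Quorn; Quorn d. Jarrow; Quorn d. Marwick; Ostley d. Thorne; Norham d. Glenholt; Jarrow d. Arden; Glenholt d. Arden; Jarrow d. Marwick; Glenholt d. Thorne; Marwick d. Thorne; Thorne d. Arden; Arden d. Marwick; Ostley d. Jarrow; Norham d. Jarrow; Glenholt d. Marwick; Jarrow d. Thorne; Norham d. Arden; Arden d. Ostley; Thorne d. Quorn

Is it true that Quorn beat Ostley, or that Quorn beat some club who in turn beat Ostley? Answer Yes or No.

Quorn did not beat Ostley directly.
Quorn beat Marwick, Jarrow, but each of them lost to Ostley. No two-step path.

No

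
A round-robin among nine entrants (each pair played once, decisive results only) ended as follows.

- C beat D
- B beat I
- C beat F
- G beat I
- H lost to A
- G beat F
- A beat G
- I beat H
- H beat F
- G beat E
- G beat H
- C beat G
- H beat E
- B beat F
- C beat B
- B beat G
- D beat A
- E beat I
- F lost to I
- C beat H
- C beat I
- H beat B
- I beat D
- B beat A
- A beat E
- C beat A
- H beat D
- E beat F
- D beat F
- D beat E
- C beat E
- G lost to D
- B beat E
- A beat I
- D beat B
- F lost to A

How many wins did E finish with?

2

E's results: beat F, I; lost to A, B, C, D, G, H.
That is 2 wins.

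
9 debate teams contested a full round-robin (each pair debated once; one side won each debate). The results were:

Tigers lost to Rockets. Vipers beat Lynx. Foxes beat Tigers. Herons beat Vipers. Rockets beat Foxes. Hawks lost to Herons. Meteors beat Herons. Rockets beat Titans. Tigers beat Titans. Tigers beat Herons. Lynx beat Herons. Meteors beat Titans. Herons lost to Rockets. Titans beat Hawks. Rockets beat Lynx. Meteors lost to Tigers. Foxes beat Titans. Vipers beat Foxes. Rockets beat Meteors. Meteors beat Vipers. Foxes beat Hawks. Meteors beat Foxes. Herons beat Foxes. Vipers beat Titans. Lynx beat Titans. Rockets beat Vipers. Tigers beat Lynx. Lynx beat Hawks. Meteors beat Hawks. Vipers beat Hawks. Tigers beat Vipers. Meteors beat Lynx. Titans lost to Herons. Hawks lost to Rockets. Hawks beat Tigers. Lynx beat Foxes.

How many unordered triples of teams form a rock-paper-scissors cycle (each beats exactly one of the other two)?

10

Win totals: Vipers 4, Meteors 6, Rockets 8, Tigers 5, Herons 4, Titans 1, Lynx 4, Hawks 1, Foxes 3.
A team with w wins dominates both others in C(w,2) triples; summing gives 6 + 15 + 28 + 10 + 6 + 0 + 6 + 0 + 3 = 74 transitive triples.
Total triples C(9,3) = 84, so cyclic triples = 84 − 74 = 10.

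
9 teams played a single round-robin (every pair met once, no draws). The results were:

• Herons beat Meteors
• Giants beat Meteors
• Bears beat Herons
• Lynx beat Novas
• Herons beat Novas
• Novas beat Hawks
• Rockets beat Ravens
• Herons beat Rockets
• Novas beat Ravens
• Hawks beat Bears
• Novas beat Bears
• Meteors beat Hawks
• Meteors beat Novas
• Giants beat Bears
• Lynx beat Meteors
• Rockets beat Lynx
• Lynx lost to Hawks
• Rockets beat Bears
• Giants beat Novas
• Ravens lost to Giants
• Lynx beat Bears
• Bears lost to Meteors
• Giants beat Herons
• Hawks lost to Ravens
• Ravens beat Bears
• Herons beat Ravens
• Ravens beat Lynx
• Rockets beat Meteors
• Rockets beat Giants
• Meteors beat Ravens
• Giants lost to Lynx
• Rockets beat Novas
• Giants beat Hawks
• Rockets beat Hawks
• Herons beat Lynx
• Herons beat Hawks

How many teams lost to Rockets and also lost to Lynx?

4

Rockets beat: Novas, Bears, Hawks, Ravens, Meteors, Giants, Lynx.
Lynx beat: Novas, Bears, Meteors, Giants.
Both beat: Novas, Bears, Meteors, Giants — 4.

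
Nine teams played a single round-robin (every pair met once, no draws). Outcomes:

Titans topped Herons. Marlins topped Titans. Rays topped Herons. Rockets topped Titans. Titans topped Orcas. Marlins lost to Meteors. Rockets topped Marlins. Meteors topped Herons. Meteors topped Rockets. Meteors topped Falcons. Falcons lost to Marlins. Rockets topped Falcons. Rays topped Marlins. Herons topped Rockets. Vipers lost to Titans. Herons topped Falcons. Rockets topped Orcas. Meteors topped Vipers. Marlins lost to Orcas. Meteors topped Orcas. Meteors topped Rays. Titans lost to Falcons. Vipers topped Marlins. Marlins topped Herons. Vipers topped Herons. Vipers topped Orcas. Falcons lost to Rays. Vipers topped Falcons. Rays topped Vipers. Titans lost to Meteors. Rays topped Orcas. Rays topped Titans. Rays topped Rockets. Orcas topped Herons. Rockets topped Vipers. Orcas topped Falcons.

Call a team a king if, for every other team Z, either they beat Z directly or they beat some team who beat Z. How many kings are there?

Titans cannot reach Rays, Meteors in two steps.
Orcas cannot reach Vipers, Rays, Meteors in two steps.
Vipers cannot reach Rays, Meteors in two steps.
Rockets cannot reach Rays, Meteors in two steps.
Rays cannot reach Meteors in two steps.
Herons cannot reach Rays, Meteors in two steps.
Meteors reaches everyone (king).
Falcons cannot reach Rockets, Rays, Meteors, Marlins in two steps.
Marlins cannot reach Rays, Meteors in two steps.
Kings: Meteors — 1.

1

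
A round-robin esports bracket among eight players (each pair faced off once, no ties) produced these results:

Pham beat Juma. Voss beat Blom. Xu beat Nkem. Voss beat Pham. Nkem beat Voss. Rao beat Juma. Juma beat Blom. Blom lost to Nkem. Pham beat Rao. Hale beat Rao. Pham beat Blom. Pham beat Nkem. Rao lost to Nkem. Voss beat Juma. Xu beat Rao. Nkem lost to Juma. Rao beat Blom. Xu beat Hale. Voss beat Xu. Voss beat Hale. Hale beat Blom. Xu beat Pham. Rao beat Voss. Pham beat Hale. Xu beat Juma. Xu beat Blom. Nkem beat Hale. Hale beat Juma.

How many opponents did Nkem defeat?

Nkem's results: beat Blom, Rao, Voss, Hale; lost to Xu, Juma, Pham.
That is 4 wins.

4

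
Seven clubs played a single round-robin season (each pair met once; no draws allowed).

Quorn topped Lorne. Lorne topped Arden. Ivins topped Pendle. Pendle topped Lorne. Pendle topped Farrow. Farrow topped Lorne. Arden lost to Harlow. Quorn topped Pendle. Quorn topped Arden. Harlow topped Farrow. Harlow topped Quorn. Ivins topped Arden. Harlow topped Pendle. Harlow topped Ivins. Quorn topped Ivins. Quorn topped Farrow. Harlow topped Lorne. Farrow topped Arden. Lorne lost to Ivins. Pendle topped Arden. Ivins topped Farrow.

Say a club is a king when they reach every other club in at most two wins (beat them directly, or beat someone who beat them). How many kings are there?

Arden cannot reach Farrow, Quorn, Harlow, Lorne, Pendle, Ivins in two steps.
Farrow cannot reach Quorn, Harlow, Pendle, Ivins in two steps.
Quorn cannot reach Harlow in two steps.
Harlow reaches everyone (king).
Lorne cannot reach Farrow, Quorn, Harlow, Pendle, Ivins in two steps.
Pendle cannot reach Quorn, Harlow, Ivins in two steps.
Ivins cannot reach Quorn, Harlow in two steps.
Kings: Harlow — 1.

1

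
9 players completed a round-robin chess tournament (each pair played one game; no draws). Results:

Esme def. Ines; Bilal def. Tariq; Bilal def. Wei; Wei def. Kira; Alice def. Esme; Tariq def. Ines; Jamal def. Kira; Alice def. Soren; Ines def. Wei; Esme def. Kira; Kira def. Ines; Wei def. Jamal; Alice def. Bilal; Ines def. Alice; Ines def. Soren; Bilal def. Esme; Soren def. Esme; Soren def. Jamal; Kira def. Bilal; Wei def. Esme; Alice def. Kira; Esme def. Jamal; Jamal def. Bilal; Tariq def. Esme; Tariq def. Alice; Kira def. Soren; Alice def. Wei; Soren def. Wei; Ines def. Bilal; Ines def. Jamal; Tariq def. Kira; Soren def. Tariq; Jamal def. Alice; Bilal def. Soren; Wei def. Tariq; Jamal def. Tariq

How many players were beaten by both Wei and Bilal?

Wei beat: Jamal, Esme, Tariq, Kira.
Bilal beat: Esme, Tariq, Wei, Soren.
Both beat: Esme, Tariq — 2.

2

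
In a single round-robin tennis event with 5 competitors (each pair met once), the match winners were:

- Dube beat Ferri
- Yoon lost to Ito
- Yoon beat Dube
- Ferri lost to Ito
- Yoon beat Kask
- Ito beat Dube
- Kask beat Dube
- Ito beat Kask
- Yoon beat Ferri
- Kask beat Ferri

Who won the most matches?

Win totals: Ito 4, Dube 1, Ferri 0, Yoon 3, Kask 2.
Ito leads with 4 wins (next highest: 3).

Ito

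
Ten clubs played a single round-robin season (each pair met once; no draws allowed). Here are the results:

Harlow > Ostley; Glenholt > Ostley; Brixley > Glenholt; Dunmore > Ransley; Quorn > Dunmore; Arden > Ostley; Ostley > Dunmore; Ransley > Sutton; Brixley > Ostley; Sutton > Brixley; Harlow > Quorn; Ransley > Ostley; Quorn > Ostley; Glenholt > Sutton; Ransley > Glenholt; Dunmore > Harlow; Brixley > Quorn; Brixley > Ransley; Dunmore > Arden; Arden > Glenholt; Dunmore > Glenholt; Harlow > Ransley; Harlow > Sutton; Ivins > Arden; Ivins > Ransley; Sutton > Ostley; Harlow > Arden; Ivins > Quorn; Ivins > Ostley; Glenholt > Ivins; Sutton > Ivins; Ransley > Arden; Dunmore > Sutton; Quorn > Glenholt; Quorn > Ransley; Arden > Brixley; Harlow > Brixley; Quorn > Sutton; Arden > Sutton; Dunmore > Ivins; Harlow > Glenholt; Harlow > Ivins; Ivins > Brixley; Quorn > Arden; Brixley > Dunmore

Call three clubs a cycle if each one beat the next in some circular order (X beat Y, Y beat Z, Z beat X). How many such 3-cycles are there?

24

Win totals: Dunmore 6, Glenholt 3, Ransley 4, Ostley 1, Sutton 3, Harlow 8, Ivins 5, Arden 4, Brixley 5, Quorn 6.
A club with w wins dominates both others in C(w,2) triples; summing gives 15 + 3 + 6 + 0 + 3 + 28 + 10 + 6 + 10 + 15 = 96 transitive triples.
Total triples C(10,3) = 120, so cyclic triples = 120 − 96 = 24.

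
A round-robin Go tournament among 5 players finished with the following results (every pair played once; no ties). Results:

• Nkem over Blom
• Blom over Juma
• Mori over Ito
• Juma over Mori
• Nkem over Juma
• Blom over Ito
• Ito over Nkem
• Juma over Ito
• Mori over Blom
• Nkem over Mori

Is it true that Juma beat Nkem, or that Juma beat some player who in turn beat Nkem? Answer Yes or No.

Yes

Juma did not beat Nkem directly.
Juma beat Mori, Ito. Of those, Ito beat Nkem.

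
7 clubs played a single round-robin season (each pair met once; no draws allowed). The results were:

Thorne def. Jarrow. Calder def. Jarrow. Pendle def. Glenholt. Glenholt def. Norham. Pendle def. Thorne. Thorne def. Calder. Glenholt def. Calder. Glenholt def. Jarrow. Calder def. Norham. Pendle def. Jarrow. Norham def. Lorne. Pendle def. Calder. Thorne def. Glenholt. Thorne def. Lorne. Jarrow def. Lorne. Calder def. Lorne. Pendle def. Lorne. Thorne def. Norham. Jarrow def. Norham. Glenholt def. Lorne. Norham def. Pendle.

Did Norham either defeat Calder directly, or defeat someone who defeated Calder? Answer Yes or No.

Norham did not beat Calder directly.
Norham beat Pendle, Lorne. Of those, Pendle beat Calder.

Yes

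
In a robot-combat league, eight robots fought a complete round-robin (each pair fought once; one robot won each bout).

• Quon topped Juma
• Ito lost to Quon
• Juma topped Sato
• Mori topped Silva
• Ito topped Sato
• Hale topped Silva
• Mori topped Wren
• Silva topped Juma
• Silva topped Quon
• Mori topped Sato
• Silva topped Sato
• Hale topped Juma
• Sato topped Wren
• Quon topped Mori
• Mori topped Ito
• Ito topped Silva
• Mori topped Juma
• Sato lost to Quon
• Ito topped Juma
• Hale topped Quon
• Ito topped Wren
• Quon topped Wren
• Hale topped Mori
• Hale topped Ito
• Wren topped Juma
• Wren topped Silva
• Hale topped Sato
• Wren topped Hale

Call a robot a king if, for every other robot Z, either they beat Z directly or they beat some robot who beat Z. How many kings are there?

4

Quon reaches everyone (king).
Sato cannot reach Quon, Ito, Mori in two steps.
Wren reaches everyone (king).
Ito cannot reach Mori in two steps.
Hale reaches everyone (king).
Mori reaches everyone (king).
Silva cannot reach Hale in two steps.
Juma cannot reach Quon, Ito, Hale, Mori, Silva in two steps.
Kings: Quon, Wren, Hale, Mori — 4.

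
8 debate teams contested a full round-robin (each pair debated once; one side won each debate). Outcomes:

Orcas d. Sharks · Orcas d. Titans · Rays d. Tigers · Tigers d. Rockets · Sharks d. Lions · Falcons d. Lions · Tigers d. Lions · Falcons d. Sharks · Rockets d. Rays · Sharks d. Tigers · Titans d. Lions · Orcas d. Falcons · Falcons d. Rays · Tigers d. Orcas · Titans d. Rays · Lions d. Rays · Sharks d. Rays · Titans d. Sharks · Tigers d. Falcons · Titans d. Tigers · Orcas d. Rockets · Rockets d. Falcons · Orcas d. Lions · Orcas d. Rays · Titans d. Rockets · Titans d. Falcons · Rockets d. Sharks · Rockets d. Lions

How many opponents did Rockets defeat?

Rockets' results: beat Lions, Rays, Sharks, Falcons; lost to Titans, Orcas, Tigers.
That is 4 wins.

4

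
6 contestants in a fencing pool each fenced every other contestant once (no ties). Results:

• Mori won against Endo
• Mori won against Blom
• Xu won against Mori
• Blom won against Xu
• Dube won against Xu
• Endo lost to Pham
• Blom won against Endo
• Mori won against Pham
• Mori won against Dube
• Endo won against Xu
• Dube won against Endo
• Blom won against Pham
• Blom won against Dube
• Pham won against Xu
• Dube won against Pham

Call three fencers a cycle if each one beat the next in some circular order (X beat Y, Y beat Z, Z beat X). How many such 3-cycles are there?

Of the C(6,3) = 20 triples, the cyclic ones are: {Xu, Blom, Mori}; {Xu, Mori, Dube}; {Xu, Mori, Pham}; {Xu, Mori, Endo}.
That is 4.

4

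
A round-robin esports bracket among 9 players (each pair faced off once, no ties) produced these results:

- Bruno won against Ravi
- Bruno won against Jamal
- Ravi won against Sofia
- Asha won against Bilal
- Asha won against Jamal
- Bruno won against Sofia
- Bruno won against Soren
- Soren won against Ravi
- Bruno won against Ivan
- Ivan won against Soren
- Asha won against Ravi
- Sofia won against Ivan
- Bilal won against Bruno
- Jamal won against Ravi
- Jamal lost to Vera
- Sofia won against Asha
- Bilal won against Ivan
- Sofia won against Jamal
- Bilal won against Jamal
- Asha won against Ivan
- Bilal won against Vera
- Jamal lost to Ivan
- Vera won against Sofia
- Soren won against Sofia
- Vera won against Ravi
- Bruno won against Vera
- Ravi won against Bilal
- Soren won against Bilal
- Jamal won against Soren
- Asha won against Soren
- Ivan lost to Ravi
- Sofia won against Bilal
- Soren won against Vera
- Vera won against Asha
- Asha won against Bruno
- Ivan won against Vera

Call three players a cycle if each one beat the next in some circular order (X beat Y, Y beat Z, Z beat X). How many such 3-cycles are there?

23

Win totals: Vera 4, Ivan 3, Bruno 6, Ravi 3, Sofia 4, Jamal 2, Asha 6, Bilal 4, Soren 4.
A player with w wins dominates both others in C(w,2) triples; summing gives 6 + 3 + 15 + 3 + 6 + 1 + 15 + 6 + 6 = 61 transitive triples.
Total triples C(9,3) = 84, so cyclic triples = 84 − 61 = 23.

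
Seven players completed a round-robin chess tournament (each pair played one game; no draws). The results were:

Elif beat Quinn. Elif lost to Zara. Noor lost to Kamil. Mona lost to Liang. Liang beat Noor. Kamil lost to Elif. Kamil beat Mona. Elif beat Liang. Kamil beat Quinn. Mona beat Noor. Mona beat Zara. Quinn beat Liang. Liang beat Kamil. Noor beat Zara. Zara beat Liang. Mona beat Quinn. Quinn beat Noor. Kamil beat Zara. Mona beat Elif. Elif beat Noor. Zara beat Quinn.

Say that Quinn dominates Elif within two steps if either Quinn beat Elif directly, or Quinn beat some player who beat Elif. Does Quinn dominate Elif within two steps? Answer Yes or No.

No

Quinn did not beat Elif directly.
Quinn beat Noor, Liang, but each of them lost to Elif. No two-step path.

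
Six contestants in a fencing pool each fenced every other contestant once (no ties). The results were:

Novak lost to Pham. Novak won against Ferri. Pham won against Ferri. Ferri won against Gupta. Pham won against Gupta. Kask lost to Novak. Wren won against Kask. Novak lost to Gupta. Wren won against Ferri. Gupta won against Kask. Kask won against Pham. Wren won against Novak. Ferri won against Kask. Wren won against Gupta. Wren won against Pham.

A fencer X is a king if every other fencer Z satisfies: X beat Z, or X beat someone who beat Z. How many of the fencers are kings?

Kask cannot reach Wren in two steps.
Pham cannot reach Wren in two steps.
Gupta cannot reach Wren in two steps.
Wren reaches everyone (king).
Ferri cannot reach Wren in two steps.
Novak cannot reach Wren in two steps.
Kings: Wren — 1.

1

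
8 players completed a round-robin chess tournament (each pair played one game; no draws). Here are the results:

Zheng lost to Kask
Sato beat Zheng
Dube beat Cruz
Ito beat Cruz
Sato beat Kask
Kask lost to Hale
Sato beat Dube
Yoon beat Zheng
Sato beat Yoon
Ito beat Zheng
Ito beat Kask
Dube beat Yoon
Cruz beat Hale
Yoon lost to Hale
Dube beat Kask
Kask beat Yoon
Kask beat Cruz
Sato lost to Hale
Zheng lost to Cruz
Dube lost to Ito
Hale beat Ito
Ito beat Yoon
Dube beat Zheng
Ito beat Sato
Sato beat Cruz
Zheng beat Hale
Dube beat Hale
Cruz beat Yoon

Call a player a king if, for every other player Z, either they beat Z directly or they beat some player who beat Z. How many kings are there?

3

Yoon cannot reach Dube, Ito, Sato, Kask, Cruz in two steps.
Dube reaches everyone (king).
Ito reaches everyone (king).
Hale reaches everyone (king).
Sato cannot reach Ito in two steps.
Kask cannot reach Dube, Ito, Sato in two steps.
Cruz cannot reach Dube in two steps.
Zheng cannot reach Dube, Cruz in two steps.
Kings: Dube, Ito, Hale — 3.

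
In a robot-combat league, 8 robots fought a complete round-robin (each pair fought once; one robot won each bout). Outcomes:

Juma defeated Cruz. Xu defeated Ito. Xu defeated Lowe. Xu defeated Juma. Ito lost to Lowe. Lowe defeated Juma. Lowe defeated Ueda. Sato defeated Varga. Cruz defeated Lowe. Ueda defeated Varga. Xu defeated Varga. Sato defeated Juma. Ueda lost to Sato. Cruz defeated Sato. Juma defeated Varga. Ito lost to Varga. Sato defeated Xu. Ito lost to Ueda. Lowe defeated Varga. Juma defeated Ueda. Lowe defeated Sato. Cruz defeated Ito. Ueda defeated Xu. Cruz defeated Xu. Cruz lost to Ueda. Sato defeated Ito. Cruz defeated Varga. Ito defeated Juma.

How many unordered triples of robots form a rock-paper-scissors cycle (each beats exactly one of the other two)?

Win totals: Ueda 4, Xu 4, Varga 1, Ito 1, Lowe 5, Juma 3, Sato 5, Cruz 5.
A robot with w wins dominates both others in C(w,2) triples; summing gives 6 + 6 + 0 + 0 + 10 + 3 + 10 + 10 = 45 transitive triples.
Total triples C(8,3) = 56, so cyclic triples = 56 − 45 = 11.

11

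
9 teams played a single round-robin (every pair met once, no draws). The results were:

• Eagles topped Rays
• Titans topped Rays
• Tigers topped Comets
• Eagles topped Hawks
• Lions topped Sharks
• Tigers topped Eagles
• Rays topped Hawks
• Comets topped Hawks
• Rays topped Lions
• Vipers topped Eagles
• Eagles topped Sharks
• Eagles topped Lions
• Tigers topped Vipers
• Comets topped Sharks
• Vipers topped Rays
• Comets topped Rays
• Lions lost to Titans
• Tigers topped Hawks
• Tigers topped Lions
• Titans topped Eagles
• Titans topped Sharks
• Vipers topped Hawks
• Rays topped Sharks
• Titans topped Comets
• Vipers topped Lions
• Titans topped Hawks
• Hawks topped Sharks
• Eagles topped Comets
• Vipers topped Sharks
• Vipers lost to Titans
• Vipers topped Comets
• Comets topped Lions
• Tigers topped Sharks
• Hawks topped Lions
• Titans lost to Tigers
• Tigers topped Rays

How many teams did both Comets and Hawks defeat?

2

Comets beat: Hawks, Rays, Sharks, Lions.
Hawks beat: Sharks, Lions.
Both beat: Sharks, Lions — 2.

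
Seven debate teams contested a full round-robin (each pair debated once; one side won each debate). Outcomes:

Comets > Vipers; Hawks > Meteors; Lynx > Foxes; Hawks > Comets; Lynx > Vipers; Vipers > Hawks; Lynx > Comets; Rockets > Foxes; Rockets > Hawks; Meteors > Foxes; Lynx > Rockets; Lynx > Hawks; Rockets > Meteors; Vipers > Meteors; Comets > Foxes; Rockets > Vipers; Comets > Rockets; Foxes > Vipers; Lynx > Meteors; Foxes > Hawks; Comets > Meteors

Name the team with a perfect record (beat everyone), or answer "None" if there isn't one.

Lynx has 6 wins out of 6 opponents — a perfect record.

Lynx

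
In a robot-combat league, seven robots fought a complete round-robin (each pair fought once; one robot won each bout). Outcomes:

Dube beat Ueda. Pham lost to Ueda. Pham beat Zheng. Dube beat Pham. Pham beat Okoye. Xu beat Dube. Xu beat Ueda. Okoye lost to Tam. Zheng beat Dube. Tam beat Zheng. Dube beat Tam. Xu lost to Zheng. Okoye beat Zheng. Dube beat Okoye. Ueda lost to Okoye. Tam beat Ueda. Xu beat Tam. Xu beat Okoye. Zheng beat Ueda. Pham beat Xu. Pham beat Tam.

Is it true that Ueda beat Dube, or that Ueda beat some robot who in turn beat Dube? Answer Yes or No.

Ueda did not beat Dube directly.
Ueda beat Pham, but each of them lost to Dube. No two-step path.

No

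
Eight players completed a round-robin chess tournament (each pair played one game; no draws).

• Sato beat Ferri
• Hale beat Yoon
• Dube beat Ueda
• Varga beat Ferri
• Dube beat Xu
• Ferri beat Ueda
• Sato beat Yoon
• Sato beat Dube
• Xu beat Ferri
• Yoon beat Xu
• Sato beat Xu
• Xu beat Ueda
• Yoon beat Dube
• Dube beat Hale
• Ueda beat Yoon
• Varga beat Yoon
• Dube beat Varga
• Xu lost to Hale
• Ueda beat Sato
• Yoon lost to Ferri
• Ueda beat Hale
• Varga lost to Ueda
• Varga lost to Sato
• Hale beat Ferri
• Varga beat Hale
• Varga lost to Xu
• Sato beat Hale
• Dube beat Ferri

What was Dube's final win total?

Dube's results: beat Xu, Varga, Ferri, Hale, Ueda; lost to Sato, Yoon.
That is 5 wins.

5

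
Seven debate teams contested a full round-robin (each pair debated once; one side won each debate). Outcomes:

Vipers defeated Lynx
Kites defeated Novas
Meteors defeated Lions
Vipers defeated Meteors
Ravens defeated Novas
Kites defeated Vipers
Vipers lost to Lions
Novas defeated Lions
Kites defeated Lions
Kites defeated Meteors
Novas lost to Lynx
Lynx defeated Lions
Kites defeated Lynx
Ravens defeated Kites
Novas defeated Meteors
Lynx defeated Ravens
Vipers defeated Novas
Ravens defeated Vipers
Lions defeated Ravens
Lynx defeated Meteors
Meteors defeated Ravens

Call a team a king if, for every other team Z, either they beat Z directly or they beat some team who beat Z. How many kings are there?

4

Ravens reaches everyone (king).
Lynx reaches everyone (king).
Lions reaches everyone (king).
Novas cannot reach Lynx, Kites in two steps.
Vipers cannot reach Kites in two steps.
Meteors cannot reach Lynx in two steps.
Kites reaches everyone (king).
Kings: Ravens, Lynx, Lions, Kites — 4.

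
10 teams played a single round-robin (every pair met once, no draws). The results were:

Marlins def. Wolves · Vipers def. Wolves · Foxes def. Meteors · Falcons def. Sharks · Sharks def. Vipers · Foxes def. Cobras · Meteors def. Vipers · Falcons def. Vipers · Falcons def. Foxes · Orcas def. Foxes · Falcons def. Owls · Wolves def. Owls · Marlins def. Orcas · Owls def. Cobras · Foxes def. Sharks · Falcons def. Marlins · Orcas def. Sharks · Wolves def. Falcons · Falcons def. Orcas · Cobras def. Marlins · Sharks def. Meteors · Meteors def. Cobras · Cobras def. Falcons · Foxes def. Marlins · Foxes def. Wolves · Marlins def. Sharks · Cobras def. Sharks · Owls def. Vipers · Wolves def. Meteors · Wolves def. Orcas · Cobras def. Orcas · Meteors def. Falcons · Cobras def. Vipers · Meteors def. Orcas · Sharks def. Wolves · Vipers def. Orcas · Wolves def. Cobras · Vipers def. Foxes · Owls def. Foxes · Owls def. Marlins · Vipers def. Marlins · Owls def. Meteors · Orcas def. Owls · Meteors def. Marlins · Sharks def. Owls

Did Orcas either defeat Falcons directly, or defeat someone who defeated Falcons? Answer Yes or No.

Orcas did not beat Falcons directly.
Orcas beat Foxes, Sharks, Owls, but each of them lost to Falcons. No two-step path.

No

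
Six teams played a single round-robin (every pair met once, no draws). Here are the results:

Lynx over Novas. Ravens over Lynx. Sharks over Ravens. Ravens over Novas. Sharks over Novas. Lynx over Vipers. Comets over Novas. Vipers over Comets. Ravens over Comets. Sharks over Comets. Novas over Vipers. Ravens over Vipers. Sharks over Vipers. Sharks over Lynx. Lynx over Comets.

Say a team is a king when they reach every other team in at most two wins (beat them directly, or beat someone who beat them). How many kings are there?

1

Ravens cannot reach Sharks in two steps.
Sharks reaches everyone (king).
Novas cannot reach Ravens, Sharks, Lynx in two steps.
Vipers cannot reach Ravens, Sharks, Lynx in two steps.
Comets cannot reach Ravens, Sharks, Lynx in two steps.
Lynx cannot reach Ravens, Sharks in two steps.
Kings: Sharks — 1.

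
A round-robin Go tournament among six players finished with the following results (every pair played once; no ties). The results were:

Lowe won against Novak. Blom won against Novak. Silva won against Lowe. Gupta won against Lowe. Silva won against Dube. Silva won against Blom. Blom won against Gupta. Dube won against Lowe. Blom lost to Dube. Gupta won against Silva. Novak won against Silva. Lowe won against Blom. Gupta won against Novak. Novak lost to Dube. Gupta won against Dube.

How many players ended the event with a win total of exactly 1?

1

Win totals: Blom 2, Silva 3, Dube 3, Novak 1, Gupta 4, Lowe 2.
Exactly 1: Novak — 1 player.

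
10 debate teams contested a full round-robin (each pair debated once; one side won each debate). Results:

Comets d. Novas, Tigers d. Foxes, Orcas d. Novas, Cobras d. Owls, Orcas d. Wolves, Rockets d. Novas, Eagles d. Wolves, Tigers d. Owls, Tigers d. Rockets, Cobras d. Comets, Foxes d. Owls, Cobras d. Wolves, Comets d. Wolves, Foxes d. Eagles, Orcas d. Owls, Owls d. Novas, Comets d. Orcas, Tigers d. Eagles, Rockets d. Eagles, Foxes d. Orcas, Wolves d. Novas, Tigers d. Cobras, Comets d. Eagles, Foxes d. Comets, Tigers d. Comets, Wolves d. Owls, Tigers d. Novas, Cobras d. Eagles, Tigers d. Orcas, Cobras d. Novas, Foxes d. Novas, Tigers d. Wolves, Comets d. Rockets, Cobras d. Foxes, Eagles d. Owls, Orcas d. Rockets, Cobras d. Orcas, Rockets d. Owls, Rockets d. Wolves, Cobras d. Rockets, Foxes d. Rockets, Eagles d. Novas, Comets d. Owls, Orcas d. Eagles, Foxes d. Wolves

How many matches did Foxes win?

Foxes' results: beat Eagles, Owls, Rockets, Novas, Comets, Orcas, Wolves; lost to Tigers, Cobras.
That is 7 wins.

7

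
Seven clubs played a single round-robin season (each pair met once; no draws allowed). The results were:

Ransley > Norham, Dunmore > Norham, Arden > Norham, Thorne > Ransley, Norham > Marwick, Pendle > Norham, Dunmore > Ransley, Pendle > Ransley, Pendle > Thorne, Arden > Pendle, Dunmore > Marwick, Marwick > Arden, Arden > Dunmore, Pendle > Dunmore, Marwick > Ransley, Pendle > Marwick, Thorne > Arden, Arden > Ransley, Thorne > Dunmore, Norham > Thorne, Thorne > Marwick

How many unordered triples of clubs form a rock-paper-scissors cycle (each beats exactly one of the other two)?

Win totals: Dunmore 3, Thorne 4, Marwick 2, Pendle 5, Ransley 1, Arden 4, Norham 2.
A club with w wins dominates both others in C(w,2) triples; summing gives 3 + 6 + 1 + 10 + 0 + 6 + 1 = 27 transitive triples.
Total triples C(7,3) = 35, so cyclic triples = 35 − 27 = 8.

8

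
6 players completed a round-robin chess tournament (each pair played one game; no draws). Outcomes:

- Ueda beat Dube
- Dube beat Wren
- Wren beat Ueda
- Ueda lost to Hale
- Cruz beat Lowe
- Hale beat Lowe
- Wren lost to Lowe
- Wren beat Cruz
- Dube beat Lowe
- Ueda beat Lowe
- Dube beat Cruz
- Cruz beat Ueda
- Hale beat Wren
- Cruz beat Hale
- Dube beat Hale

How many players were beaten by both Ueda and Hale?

1

Ueda beat: Lowe, Dube.
Hale beat: Ueda, Lowe, Wren.
Both beat: Lowe — 1.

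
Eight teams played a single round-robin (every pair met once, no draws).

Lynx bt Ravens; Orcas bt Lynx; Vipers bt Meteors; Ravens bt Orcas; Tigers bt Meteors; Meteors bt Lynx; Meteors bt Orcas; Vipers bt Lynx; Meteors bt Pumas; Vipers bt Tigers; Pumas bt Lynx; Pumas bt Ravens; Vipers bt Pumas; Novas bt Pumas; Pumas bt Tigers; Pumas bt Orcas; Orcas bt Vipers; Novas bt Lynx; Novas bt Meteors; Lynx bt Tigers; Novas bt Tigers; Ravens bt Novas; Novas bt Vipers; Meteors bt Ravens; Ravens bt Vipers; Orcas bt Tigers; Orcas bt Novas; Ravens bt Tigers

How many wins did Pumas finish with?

Pumas' results: beat Orcas, Tigers, Ravens, Lynx; lost to Novas, Vipers, Meteors.
That is 4 wins.

4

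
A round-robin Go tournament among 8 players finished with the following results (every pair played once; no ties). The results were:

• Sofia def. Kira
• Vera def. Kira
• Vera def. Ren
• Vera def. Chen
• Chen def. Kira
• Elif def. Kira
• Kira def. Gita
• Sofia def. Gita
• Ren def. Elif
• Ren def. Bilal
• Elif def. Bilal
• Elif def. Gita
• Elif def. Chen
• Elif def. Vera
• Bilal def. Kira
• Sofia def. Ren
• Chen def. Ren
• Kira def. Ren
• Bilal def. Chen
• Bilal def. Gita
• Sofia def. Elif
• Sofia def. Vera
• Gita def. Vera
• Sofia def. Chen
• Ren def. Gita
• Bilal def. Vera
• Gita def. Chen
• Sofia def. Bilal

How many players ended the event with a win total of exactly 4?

Win totals: Sofia 7, Ren 3, Chen 2, Bilal 4, Elif 5, Gita 2, Kira 2, Vera 3.
Exactly 4: Bilal — 1 player.

1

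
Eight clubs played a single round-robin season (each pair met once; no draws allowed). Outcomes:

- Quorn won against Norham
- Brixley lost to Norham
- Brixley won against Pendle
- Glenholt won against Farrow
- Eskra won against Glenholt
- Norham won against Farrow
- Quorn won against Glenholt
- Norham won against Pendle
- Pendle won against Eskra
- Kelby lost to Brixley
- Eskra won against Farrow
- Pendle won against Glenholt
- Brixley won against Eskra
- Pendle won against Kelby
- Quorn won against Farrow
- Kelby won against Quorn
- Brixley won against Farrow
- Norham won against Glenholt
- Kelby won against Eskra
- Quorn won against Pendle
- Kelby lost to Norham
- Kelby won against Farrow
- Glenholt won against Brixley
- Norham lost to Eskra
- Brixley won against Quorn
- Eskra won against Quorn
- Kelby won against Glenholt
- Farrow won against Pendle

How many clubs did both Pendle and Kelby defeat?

Pendle beat: Eskra, Glenholt, Kelby.
Kelby beat: Eskra, Farrow, Glenholt, Quorn.
Both beat: Eskra, Glenholt — 2.

2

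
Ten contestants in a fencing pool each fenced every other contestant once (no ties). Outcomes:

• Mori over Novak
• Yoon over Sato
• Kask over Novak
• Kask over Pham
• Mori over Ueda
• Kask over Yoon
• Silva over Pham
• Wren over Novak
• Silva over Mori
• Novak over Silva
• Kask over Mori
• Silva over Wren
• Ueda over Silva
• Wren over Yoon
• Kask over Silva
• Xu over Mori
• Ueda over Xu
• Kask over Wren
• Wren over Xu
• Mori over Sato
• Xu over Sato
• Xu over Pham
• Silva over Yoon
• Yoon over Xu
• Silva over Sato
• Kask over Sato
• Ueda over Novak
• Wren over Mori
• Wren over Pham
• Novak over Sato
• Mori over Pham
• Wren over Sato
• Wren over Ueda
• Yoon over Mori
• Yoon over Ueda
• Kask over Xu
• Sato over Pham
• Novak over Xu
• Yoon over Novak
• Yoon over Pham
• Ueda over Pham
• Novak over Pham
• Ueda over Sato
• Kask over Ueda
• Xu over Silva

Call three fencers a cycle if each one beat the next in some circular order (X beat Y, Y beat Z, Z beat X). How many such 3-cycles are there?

10

Win totals: Pham 0, Sato 1, Wren 7, Silva 5, Xu 4, Ueda 5, Kask 9, Mori 4, Yoon 6, Novak 4.
A fencer with w wins dominates both others in C(w,2) triples; summing gives 0 + 0 + 21 + 10 + 6 + 10 + 36 + 6 + 15 + 6 = 110 transitive triples.
Total triples C(10,3) = 120, so cyclic triples = 120 − 110 = 10.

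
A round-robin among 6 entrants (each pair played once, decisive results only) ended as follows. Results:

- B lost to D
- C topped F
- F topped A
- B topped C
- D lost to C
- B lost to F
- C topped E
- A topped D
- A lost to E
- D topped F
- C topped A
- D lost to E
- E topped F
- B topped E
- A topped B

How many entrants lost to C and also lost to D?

C beat: A, D, E, F.
D beat: B, F.
Both beat: F — 1.

1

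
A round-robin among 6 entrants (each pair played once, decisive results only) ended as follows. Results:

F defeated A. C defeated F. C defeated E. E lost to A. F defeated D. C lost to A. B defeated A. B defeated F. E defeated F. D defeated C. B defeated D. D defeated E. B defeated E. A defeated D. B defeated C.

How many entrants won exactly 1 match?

1

Win totals: A 3, B 5, C 2, D 2, E 1, F 2.
Exactly 1: E — 1 entrant.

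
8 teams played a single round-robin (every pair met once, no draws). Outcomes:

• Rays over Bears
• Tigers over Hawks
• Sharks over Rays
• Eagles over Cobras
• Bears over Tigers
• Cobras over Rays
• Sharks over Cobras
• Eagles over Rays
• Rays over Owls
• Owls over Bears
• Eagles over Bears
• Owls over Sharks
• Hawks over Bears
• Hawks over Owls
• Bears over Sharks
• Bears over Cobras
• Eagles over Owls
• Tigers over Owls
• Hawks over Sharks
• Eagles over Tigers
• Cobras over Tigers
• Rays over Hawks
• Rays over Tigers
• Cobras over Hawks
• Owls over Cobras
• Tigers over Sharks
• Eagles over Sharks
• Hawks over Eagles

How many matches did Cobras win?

3

Cobras' results: beat Hawks, Rays, Tigers; lost to Bears, Eagles, Sharks, Owls.
That is 3 wins.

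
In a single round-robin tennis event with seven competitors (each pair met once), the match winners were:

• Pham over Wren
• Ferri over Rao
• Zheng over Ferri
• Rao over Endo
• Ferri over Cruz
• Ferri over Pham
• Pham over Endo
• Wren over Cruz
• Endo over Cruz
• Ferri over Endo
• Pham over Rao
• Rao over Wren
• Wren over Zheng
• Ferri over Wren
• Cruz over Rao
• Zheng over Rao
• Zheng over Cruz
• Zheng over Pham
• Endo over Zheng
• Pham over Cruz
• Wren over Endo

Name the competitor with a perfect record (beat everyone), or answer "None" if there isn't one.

None

Highest win total is Ferri with 5 (out of 6 possible).
Ferri lost to Zheng, so no competitor went undefeated.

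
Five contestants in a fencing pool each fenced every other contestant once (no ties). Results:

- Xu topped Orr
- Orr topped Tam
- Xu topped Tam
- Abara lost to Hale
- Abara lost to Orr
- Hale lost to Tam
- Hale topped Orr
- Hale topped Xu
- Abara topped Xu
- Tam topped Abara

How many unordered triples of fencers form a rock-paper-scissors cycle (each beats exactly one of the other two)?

4

Of the C(5,3) = 10 triples, the cyclic ones are: {Abara, Orr, Xu}; {Abara, Tam, Xu}; {Hale, Orr, Tam}; {Hale, Tam, Xu}.
That is 4.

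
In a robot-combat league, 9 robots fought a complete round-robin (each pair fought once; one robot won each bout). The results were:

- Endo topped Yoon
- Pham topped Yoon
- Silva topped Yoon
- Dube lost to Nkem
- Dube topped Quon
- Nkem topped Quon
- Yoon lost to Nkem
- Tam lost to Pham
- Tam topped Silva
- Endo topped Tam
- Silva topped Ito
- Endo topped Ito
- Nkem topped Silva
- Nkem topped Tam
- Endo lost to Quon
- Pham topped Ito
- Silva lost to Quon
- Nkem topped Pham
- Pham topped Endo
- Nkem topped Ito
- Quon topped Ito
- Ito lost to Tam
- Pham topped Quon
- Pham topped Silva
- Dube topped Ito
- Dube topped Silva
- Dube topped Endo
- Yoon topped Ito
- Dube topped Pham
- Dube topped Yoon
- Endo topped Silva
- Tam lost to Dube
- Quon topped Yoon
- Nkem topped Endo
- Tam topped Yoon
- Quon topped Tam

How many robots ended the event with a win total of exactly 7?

Win totals: Ito 0, Silva 2, Dube 7, Nkem 8, Yoon 1, Quon 5, Pham 6, Endo 4, Tam 3.
Exactly 7: Dube — 1 robot.

1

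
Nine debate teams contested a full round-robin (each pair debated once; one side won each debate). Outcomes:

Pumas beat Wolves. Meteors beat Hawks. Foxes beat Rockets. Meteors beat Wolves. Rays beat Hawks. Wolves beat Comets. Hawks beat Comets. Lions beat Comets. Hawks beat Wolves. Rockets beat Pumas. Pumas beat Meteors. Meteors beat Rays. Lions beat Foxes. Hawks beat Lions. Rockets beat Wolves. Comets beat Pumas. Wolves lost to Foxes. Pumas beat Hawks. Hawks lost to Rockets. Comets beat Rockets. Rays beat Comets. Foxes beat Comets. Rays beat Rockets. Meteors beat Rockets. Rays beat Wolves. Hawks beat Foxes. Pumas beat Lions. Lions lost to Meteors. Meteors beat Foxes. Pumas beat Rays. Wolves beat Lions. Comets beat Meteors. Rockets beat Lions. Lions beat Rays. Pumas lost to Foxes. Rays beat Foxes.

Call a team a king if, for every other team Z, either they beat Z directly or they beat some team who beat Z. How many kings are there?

Wolves cannot reach Hawks in two steps.
Foxes reaches everyone (king).
Hawks reaches everyone (king).
Rays reaches everyone (king).
Comets reaches everyone (king).
Pumas reaches everyone (king).
Lions reaches everyone (king).
Meteors reaches everyone (king).
Rockets reaches everyone (king).
Kings: Foxes, Hawks, Rays, Comets, Pumas, Lions, Meteors, Rockets — 8.

8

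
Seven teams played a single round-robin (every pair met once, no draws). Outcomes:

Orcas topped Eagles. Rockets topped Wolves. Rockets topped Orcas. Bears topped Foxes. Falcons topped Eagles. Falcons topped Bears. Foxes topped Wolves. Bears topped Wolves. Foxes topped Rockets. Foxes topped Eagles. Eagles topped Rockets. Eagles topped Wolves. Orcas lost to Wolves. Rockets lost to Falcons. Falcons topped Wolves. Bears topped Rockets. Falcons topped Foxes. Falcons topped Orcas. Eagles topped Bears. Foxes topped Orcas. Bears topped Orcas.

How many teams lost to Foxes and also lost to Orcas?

1

Foxes beat: Rockets, Orcas, Wolves, Eagles.
Orcas beat: Eagles.
Both beat: Eagles — 1.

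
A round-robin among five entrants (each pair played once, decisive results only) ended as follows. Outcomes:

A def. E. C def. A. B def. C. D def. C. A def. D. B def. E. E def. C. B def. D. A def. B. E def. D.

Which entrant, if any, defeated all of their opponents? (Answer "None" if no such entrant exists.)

None

Highest win total is B with 3 (out of 4 possible).
B lost to A, so no entrant went undefeated.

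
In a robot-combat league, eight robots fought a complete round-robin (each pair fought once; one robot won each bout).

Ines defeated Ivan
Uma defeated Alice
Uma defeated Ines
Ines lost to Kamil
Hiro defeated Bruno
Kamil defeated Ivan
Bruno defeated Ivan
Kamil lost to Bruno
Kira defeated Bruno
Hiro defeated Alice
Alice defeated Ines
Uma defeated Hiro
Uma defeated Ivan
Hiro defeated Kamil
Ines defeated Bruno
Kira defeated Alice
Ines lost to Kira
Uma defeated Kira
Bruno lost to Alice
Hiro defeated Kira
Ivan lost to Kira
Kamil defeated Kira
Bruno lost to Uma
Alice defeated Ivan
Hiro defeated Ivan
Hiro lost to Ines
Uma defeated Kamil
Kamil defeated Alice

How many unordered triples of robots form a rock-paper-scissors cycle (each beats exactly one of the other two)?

6

Win totals: Bruno 2, Ivan 0, Alice 3, Kira 4, Uma 7, Kamil 4, Ines 3, Hiro 5.
A robot with w wins dominates both others in C(w,2) triples; summing gives 1 + 0 + 3 + 6 + 21 + 6 + 3 + 10 = 50 transitive triples.
Total triples C(8,3) = 56, so cyclic triples = 56 − 50 = 6.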